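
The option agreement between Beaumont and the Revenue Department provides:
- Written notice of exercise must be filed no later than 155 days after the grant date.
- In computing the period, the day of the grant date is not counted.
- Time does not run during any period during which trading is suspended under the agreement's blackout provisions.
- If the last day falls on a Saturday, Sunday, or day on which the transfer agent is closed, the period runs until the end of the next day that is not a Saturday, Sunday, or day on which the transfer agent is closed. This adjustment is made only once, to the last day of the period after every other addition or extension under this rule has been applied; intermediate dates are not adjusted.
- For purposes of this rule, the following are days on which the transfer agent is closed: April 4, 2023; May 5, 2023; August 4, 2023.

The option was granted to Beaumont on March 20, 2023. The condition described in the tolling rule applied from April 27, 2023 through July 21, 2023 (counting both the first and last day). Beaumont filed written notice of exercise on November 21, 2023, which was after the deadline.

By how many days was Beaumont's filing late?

5 days

155 days after March 20, 2023 is August 22, 2023.
From April 27, 2023 through July 21, 2023 inclusive is 86 days; tolling adds 86 days: August 22, 2023 + 86 days = November 16, 2023.
November 16, 2023 is a Thursday and not a day on which the transfer agent is closed, so no extension applies.
The deadline is November 16, 2023; from November 16, 2023 to November 21, 2023 is 5 days.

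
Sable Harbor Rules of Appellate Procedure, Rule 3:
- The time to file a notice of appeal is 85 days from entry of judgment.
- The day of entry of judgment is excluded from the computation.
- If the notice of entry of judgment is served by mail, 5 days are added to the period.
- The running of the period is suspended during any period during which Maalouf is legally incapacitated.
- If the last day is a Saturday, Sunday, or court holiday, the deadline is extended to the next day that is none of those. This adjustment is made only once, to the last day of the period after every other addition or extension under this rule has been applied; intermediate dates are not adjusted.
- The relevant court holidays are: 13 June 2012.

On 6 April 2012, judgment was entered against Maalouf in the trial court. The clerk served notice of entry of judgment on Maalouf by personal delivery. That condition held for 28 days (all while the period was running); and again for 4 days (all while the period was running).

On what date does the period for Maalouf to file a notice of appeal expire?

85 days after 6 April 2012 is June 30, 2012.
Service was not by mail, so no mail extension applies.
Tolling adds 28 days: June 30, 2012 + 28 days = July 28, 2012.
Tolling adds 4 days: July 28, 2012 + 4 days = August 1, 2012.
August 1, 2012 is a Wednesday and not a court holiday, so no extension applies.

August 1, 2012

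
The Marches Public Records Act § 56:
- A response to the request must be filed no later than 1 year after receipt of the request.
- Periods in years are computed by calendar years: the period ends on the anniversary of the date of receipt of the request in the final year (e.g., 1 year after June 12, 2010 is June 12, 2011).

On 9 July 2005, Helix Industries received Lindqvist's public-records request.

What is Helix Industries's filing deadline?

July 9, 2006

1 year after 9 July 2005 is July 9, 2006.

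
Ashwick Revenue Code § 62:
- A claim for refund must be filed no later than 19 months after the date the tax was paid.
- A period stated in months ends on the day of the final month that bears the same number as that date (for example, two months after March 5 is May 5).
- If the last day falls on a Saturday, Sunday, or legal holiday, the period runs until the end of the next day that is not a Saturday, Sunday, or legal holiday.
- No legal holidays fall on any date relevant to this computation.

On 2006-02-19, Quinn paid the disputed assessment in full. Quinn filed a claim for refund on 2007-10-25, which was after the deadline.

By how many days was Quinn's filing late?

19 months after 2006-02-19 is September 19, 2007.
September 19, 2007 is a Wednesday and not a legal holiday, so no extension applies.
The deadline is September 19, 2007; from September 19, 2007 to October 25, 2007 is 36 days.

36 days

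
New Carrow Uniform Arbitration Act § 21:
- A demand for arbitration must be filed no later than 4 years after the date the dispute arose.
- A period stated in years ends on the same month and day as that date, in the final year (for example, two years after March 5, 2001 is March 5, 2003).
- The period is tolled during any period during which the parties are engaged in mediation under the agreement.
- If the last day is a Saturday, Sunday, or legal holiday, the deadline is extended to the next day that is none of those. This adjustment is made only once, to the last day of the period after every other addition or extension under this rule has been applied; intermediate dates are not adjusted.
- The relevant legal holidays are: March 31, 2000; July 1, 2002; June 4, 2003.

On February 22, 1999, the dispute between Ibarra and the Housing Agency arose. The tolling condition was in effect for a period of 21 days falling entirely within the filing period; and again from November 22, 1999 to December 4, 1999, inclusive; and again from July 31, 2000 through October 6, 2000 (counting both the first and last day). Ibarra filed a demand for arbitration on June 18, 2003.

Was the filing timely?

No

4 years after February 22, 1999 is February 22, 2003.
Tolling adds 21 days: February 22, 2003 + 21 days = March 15, 2003.
From November 22, 1999 through December 4, 1999 inclusive is 13 days; tolling adds 13 days: March 15, 2003 + 13 days = March 28, 2003.
From July 31, 2000 through October 6, 2000 inclusive is 68 days; tolling adds 68 days: March 28, 2003 + 68 days = June 4, 2003.
June 4, 2003 is a listed holiday. The next qualifying day is June 5, 2003.
The deadline is June 5, 2003; the filing on June 18, 2003 is after that date.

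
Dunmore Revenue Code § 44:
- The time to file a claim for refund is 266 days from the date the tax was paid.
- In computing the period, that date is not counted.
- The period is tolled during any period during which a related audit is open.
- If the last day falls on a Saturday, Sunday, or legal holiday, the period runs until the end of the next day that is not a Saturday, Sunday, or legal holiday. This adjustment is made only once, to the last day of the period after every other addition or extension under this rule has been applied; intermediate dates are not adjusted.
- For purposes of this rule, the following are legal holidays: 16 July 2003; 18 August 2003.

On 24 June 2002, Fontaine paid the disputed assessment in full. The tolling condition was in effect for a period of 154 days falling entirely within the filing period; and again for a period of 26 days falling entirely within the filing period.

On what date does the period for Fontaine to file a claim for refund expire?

266 days after 24 June 2002 is March 17, 2003.
Tolling adds 154 days: March 17, 2003 + 154 days = August 18, 2003.
Tolling adds 26 days: August 18, 2003 + 26 days = September 13, 2003.
September 13, 2003 is Saturday; September 14, 2003 is Sunday. The next qualifying day is September 15, 2003.

September 15, 2003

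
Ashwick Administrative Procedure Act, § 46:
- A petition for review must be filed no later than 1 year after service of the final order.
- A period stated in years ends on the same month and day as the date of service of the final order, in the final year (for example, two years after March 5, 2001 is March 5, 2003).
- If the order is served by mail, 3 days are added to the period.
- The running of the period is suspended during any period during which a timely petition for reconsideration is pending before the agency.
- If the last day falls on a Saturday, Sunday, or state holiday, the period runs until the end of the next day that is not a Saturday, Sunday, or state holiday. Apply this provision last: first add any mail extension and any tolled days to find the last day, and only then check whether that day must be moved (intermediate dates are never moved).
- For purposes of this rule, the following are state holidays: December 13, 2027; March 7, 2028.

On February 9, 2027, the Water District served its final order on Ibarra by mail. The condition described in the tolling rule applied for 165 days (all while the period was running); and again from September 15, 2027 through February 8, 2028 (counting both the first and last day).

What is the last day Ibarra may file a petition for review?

1 year after February 9, 2027 is February 9, 2028.
Service was by mail, adding 3 days: February 9, 2028 + 3 days = February 12, 2028.
Tolling adds 165 days: February 12, 2028 + 165 days = July 26, 2028.
From September 15, 2027 through February 8, 2028 inclusive is 147 days; tolling adds 147 days: July 26, 2028 + 147 days = December 20, 2028.
December 20, 2028 is a Wednesday and not a state holiday, so no extension applies.

December 20, 2028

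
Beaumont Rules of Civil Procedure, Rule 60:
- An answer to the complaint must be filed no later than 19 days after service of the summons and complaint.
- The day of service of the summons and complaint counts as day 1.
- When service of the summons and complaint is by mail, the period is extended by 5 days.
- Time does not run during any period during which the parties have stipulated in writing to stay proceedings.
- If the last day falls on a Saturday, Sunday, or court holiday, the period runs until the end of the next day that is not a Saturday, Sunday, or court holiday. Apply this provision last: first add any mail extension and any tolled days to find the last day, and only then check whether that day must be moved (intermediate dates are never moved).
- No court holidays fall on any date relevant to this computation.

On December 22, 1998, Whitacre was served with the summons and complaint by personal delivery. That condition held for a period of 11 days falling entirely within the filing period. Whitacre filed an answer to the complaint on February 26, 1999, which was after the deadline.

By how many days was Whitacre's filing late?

Counting December 22, 1998 as day 1, day 19 is January 9, 1999.
Service was not by mail, so no mail extension applies.
Tolling adds 11 days: January 9, 1999 + 11 days = January 20, 1999.
January 20, 1999 is a Wednesday and not a court holiday, so no extension applies.
The deadline is January 20, 1999; from January 20, 1999 to February 26, 1999 is 37 days.

37 days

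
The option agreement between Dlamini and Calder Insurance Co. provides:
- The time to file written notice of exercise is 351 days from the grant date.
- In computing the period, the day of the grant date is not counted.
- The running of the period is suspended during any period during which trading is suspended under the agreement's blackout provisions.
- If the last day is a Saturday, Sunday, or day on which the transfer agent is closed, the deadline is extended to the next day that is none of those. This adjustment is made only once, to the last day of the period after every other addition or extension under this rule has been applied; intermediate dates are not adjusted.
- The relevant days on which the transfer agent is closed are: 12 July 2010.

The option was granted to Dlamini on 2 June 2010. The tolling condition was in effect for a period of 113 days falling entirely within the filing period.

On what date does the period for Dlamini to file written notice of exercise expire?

351 days after 2 June 2010 is May 19, 2011.
Tolling adds 113 days: May 19, 2011 + 113 days = September 9, 2011.
September 9, 2011 is a Friday and not a day on which the transfer agent is closed, so no extension applies.

September 9, 2011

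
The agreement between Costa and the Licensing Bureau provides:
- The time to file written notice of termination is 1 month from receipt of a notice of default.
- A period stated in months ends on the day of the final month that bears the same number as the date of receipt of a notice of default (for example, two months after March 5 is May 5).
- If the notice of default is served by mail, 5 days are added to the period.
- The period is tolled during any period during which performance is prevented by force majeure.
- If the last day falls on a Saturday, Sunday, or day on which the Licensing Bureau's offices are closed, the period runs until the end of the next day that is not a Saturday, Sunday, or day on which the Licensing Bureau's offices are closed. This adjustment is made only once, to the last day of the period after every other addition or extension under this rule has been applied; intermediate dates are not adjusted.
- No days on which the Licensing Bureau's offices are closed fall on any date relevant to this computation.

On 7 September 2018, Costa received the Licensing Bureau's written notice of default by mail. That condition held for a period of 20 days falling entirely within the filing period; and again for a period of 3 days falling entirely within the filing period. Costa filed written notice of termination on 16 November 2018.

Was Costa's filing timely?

1 month after 7 September 2018 is October 7, 2018.
Service was by mail, adding 5 days: October 7, 2018 + 5 days = October 12, 2018.
Tolling adds 20 days: October 12, 2018 + 20 days = November 1, 2018.
Tolling adds 3 days: November 1, 2018 + 3 days = November 4, 2018.
November 4, 2018 is Sunday. The next qualifying day is November 5, 2018.
The deadline is November 5, 2018; the filing on November 16, 2018 is after that date.

No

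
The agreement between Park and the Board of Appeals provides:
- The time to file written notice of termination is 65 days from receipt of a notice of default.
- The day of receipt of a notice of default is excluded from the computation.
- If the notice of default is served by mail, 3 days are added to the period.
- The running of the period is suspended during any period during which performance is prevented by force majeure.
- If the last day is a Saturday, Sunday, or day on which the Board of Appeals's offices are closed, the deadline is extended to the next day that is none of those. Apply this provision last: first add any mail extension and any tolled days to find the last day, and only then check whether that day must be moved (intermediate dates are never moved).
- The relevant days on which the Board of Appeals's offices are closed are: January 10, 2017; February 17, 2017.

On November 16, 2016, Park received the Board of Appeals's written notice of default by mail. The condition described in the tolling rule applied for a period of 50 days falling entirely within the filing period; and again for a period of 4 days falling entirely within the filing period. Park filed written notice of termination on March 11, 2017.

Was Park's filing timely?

65 days after November 16, 2016 is January 20, 2017.
Service was by mail, adding 3 days: January 20, 2017 + 3 days = January 23, 2017.
Tolling adds 50 days: January 23, 2017 + 50 days = March 14, 2017.
Tolling adds 4 days: March 14, 2017 + 4 days = March 18, 2017.
March 18, 2017 is Saturday; March 19, 2017 is Sunday. The next qualifying day is March 20, 2017.
The deadline is March 20, 2017; the filing on March 11, 2017 is on or before that date.

Yes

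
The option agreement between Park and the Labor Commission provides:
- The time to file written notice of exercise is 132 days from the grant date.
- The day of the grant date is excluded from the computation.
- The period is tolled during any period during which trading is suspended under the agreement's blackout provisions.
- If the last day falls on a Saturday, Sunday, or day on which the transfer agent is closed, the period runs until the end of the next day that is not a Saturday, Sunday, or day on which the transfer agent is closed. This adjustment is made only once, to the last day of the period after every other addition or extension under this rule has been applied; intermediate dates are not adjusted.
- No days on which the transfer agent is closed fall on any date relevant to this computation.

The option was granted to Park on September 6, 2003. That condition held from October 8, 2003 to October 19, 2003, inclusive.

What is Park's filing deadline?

January 28, 2004

132 days after September 6, 2003 is January 16, 2004.
From October 8, 2003 through October 19, 2003 inclusive is 12 days; tolling adds 12 days: January 16, 2004 + 12 days = January 28, 2004.
January 28, 2004 is a Wednesday and not a day on which the transfer agent is closed, so no extension applies.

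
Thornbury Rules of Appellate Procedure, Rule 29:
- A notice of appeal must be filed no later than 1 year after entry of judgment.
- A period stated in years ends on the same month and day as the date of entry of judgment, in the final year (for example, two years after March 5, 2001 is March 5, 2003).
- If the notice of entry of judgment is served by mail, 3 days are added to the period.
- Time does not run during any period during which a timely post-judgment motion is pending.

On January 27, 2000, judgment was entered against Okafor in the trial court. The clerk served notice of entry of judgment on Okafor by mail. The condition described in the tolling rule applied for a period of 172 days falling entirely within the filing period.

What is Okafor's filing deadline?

1 year after January 27, 2000 is January 27, 2001.
Service was by mail, adding 3 days: January 27, 2001 + 3 days = January 30, 2001.
Tolling adds 172 days: January 30, 2001 + 172 days = July 21, 2001.

July 21, 2001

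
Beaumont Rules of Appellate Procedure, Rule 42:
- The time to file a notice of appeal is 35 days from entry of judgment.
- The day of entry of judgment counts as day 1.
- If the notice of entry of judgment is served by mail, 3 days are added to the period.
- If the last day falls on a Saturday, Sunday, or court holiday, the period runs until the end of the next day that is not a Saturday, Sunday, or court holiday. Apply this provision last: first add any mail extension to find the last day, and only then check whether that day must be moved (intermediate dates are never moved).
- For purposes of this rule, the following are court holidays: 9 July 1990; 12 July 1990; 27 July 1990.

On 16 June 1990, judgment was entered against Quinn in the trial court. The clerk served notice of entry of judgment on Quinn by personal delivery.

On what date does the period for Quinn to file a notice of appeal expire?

Counting 16 June 1990 as day 1, day 35 is July 20, 1990.
Service was not by mail, so no mail extension applies.
July 20, 1990 is a Friday and not a court holiday, so no extension applies.

July 20, 1990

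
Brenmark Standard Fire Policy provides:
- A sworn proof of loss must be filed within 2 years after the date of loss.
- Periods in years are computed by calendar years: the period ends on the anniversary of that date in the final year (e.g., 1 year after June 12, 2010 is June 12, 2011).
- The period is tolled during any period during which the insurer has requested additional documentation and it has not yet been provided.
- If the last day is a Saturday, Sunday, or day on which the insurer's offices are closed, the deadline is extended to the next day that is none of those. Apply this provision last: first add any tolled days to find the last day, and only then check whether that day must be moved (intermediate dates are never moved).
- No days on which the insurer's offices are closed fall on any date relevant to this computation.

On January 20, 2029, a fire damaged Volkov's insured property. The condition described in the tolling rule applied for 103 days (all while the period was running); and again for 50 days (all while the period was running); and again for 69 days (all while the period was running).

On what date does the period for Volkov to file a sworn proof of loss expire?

September 1, 2031

2 years after January 20, 2029 is January 20, 2031.
Tolling adds 103 days: January 20, 2031 + 103 days = May 3, 2031.
Tolling adds 50 days: May 3, 2031 + 50 days = June 22, 2031.
Tolling adds 69 days: June 22, 2031 + 69 days = August 30, 2031.
August 30, 2031 is Saturday; August 31, 2031 is Sunday. The next qualifying day is September 1, 2031.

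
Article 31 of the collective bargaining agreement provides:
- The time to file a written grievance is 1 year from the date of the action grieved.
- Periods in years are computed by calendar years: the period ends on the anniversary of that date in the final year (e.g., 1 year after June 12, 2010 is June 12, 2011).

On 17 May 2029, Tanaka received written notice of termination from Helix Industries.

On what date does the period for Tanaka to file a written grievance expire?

1 year after 17 May 2029 is May 17, 2030.

May 17, 2030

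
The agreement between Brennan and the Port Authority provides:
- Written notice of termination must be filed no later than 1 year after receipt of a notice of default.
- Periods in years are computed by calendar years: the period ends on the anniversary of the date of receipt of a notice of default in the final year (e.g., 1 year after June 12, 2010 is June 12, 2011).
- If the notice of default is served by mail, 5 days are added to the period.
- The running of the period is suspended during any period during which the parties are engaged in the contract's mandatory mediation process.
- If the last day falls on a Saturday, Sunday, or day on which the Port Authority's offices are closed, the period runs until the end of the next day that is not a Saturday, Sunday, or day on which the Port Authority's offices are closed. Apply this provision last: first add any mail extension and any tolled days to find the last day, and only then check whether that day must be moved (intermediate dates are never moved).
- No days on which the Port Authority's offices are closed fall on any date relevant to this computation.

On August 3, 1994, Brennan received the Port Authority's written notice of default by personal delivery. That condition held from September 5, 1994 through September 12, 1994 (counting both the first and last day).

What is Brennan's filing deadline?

1 year after August 3, 1994 is August 3, 1995.
Service was not by mail, so no mail extension applies.
From September 5, 1994 through September 12, 1994 inclusive is 8 days; tolling adds 8 days: August 3, 1995 + 8 days = August 11, 1995.
August 11, 1995 is a Friday and not a day on which the Port Authority's offices are closed, so no extension applies.

August 11, 1995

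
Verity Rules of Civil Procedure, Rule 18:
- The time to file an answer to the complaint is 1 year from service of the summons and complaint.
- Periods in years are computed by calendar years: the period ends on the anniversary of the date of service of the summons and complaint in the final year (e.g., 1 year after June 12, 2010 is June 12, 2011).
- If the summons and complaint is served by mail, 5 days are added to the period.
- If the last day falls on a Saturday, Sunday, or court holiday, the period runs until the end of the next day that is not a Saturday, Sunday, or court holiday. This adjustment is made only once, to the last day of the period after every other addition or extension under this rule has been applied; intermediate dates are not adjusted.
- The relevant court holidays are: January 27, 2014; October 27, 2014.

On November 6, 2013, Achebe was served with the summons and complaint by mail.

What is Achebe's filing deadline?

November 11, 2014

1 year after November 6, 2013 is November 6, 2014.
Service was by mail, adding 5 days: November 6, 2014 + 5 days = November 11, 2014.
November 11, 2014 is a Tuesday and not a court holiday, so no extension applies.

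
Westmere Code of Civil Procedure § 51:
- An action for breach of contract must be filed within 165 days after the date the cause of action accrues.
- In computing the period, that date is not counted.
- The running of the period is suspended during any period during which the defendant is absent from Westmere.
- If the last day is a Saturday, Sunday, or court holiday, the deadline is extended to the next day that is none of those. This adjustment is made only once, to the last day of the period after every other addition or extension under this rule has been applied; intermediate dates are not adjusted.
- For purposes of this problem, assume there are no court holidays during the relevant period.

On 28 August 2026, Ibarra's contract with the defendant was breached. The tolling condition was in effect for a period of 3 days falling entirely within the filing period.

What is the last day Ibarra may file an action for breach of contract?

165 days after 28 August 2026 is February 9, 2027.
Tolling adds 3 days: February 9, 2027 + 3 days = February 12, 2027.
February 12, 2027 is a Friday and not a court holiday, so no extension applies.

February 12, 2027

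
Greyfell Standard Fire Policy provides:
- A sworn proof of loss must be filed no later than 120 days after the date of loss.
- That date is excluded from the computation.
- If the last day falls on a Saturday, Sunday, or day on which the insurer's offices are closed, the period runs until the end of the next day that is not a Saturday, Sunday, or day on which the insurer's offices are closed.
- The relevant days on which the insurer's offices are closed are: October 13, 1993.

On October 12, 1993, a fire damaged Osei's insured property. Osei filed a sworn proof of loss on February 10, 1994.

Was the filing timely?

120 days after October 12, 1993 is February 9, 1994.
February 9, 1994 is a Wednesday and not a day on which the insurer's offices are closed, so no extension applies.
The deadline is February 9, 1994; the filing on February 10, 1994 is after that date.

No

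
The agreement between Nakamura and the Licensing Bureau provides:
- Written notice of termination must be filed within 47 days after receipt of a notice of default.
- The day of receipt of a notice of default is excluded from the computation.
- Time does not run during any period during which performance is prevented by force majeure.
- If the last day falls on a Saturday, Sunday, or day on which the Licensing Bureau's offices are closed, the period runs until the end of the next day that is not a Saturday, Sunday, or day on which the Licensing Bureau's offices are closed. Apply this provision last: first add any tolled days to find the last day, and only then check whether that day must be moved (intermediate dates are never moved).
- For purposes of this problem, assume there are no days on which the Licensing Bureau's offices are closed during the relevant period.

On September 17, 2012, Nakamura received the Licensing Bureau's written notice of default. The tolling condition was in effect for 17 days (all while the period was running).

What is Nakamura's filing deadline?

November 20, 2012

47 days after September 17, 2012 is November 3, 2012.
Tolling adds 17 days: November 3, 2012 + 17 days = November 20, 2012.
November 20, 2012 is a Tuesday and not a day on which the Licensing Bureau's offices are closed, so no extension applies.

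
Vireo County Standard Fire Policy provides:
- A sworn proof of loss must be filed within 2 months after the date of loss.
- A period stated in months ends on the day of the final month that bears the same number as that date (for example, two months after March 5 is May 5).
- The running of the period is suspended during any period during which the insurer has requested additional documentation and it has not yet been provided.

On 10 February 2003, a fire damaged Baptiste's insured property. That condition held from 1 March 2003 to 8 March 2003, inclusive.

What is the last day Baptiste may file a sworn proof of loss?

April 18, 2003

2 months after 10 February 2003 is April 10, 2003.
From March 1, 2003 through March 8, 2003 inclusive is 8 days; tolling adds 8 days: April 10, 2003 + 8 days = April 18, 2003.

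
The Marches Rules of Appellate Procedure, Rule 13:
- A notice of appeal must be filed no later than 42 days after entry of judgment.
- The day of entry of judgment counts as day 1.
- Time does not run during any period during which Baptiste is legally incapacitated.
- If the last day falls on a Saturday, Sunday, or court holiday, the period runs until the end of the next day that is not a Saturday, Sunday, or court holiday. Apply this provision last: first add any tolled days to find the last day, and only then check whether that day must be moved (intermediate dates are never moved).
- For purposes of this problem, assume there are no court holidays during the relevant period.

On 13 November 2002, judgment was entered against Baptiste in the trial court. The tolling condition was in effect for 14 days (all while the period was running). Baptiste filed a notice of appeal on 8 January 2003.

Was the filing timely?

No

Counting 13 November 2002 as day 1, day 42 is December 24, 2002.
Tolling adds 14 days: December 24, 2002 + 14 days = January 7, 2003.
January 7, 2003 is a Tuesday and not a court holiday, so no extension applies.
The deadline is January 7, 2003; the filing on January 8, 2003 is after that date.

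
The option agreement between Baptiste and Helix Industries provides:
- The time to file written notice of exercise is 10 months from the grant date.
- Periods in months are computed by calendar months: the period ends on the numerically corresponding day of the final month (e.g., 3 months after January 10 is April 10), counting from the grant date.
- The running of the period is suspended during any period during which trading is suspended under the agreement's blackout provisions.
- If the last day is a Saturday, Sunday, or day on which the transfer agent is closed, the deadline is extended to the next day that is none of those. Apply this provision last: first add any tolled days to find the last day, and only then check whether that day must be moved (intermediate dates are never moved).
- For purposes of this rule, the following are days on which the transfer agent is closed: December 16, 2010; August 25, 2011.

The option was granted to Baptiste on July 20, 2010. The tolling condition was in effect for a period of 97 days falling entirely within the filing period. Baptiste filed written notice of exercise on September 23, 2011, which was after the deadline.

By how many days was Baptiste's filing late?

28 days

10 months after July 20, 2010 is May 20, 2011.
Tolling adds 97 days: May 20, 2011 + 97 days = August 25, 2011.
August 25, 2011 is a listed holiday. The next qualifying day is August 26, 2011.
The deadline is August 26, 2011; from August 26, 2011 to September 23, 2011 is 28 days.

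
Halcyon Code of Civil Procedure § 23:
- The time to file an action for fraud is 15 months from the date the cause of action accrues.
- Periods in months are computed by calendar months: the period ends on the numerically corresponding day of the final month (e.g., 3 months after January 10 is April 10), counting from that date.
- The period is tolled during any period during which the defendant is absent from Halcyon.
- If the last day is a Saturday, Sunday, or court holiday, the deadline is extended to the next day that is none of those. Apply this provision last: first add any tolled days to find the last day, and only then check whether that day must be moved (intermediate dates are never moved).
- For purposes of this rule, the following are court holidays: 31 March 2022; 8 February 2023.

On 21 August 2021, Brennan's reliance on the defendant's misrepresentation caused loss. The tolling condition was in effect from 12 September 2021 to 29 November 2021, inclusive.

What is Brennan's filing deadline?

15 months after 21 August 2021 is November 21, 2022.
From September 12, 2021 through November 29, 2021 inclusive is 79 days; tolling adds 79 days: November 21, 2022 + 79 days = February 8, 2023.
February 8, 2023 is a listed holiday. The next qualifying day is February 9, 2023.

February 9, 2023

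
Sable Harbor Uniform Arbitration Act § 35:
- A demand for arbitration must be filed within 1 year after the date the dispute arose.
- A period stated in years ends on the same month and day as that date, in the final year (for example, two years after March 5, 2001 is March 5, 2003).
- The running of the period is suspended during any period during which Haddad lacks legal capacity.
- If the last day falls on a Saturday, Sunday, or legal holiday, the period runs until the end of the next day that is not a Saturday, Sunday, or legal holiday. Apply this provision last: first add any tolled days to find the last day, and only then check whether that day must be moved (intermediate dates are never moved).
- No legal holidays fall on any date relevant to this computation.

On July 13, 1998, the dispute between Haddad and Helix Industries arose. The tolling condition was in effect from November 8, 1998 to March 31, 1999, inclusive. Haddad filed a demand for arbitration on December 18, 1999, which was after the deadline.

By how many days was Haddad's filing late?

12 days

1 year after July 13, 1998 is July 13, 1999.
From November 8, 1998 through March 31, 1999 inclusive is 144 days; tolling adds 144 days: July 13, 1999 + 144 days = December 4, 1999.
December 4, 1999 is Saturday; December 5, 1999 is Sunday. The next qualifying day is December 6, 1999.
The deadline is December 6, 1999; from December 6, 1999 to December 18, 1999 is 12 days.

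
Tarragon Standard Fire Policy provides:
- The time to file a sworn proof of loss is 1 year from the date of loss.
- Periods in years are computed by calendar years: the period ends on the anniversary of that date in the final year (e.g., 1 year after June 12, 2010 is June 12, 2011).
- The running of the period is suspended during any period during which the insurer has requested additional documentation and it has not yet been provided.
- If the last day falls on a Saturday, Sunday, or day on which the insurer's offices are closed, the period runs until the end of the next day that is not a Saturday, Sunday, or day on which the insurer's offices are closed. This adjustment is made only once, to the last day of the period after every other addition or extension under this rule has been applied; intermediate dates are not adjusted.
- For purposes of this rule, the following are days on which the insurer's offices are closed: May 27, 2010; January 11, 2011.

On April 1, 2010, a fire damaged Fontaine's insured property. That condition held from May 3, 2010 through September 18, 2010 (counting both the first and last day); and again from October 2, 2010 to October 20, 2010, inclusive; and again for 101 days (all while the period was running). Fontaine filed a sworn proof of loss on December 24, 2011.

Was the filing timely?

1 year after April 1, 2010 is April 1, 2011.
From May 3, 2010 through September 18, 2010 inclusive is 139 days; tolling adds 139 days: April 1, 2011 + 139 days = August 18, 2011.
From October 2, 2010 through October 20, 2010 inclusive is 19 days; tolling adds 19 days: August 18, 2011 + 19 days = September 6, 2011.
Tolling adds 101 days: September 6, 2011 + 101 days = December 16, 2011.
December 16, 2011 is a Friday and not a day on which the insurer's offices are closed, so no extension applies.
The deadline is December 16, 2011; the filing on December 24, 2011 is after that date.

No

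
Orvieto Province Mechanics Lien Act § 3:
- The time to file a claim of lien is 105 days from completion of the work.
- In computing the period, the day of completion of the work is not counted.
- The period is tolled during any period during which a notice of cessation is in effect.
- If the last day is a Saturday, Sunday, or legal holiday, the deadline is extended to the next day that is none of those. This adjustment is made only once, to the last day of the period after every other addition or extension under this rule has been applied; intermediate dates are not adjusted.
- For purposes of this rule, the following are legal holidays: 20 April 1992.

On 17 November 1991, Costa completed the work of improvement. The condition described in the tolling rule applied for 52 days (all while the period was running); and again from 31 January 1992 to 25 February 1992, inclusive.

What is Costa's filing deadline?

May 18, 1992

105 days after 17 November 1991 is March 1, 1992.
Tolling adds 52 days: March 1, 1992 + 52 days = April 22, 1992.
From January 31, 1992 through February 25, 1992 inclusive is 26 days; tolling adds 26 days: April 22, 1992 + 26 days = May 18, 1992.
May 18, 1992 is a Monday and not a legal holiday, so no extension applies.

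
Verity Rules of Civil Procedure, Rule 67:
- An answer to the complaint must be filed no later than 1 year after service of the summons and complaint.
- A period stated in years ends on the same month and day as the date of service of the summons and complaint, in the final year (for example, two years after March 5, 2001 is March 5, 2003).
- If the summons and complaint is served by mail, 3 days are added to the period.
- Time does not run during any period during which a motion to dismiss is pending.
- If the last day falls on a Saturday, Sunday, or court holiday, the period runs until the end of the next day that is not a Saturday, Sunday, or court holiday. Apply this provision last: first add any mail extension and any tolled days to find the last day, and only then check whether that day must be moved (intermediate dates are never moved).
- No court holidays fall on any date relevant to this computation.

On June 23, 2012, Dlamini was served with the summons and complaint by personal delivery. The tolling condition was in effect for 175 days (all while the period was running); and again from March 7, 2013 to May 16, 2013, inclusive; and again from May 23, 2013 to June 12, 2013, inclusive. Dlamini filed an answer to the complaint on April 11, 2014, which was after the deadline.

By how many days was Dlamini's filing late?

1 year after June 23, 2012 is June 23, 2013.
Service was not by mail, so no mail extension applies.
Tolling adds 175 days: June 23, 2013 + 175 days = December 15, 2013.
From March 7, 2013 through May 16, 2013 inclusive is 71 days; tolling adds 71 days: December 15, 2013 + 71 days = February 24, 2014.
From May 23, 2013 through June 12, 2013 inclusive is 21 days; tolling adds 21 days: February 24, 2014 + 21 days = March 17, 2014.
March 17, 2014 is a Monday and not a court holiday, so no extension applies.
The deadline is March 17, 2014; from March 17, 2014 to April 11, 2014 is 25 days.

25 days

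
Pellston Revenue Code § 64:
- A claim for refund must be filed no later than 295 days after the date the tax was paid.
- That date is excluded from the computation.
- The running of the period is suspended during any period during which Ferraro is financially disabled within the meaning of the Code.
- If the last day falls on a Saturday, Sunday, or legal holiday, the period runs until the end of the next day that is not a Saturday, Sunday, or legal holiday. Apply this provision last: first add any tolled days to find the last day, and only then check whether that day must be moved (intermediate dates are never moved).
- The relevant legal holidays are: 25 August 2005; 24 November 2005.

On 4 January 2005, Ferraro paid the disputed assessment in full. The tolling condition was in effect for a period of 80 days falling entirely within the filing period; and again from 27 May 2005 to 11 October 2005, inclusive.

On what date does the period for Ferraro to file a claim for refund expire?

295 days after 4 January 2005 is October 26, 2005.
Tolling adds 80 days: October 26, 2005 + 80 days = January 14, 2006.
From May 27, 2005 through October 11, 2005 inclusive is 138 days; tolling adds 138 days: January 14, 2006 + 138 days = June 1, 2006.
June 1, 2006 is a Thursday and not a legal holiday, so no extension applies.

June 1, 2006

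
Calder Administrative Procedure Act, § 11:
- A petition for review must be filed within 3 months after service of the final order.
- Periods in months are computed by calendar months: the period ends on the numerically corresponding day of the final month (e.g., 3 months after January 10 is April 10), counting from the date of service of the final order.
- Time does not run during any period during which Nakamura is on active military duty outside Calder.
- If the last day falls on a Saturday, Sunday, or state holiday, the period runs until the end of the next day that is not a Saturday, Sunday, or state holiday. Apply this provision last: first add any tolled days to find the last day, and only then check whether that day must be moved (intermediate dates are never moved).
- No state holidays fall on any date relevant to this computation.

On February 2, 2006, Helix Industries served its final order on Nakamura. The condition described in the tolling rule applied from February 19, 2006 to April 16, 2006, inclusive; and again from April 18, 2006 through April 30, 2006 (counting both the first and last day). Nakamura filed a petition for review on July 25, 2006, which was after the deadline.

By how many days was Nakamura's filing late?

3 months after February 2, 2006 is May 2, 2006.
From February 19, 2006 through April 16, 2006 inclusive is 57 days; tolling adds 57 days: May 2, 2006 + 57 days = June 28, 2006.
From April 18, 2006 through April 30, 2006 inclusive is 13 days; tolling adds 13 days: June 28, 2006 + 13 days = July 11, 2006.
July 11, 2006 is a Tuesday and not a state holiday, so no extension applies.
The deadline is July 11, 2006; from July 11, 2006 to July 25, 2006 is 14 days.

14 days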